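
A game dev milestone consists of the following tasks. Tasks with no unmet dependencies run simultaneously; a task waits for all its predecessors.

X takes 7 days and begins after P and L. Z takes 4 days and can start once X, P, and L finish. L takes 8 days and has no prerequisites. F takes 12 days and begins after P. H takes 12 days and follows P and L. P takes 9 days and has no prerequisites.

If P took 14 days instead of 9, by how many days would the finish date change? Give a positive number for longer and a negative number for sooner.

5

Critical path before the change: P→H = 9+12 = 21 giving 21 days.
P lies on that path, so at 14 days the path becomes 26 days.
That remains the longest chain; total 26 days.
Change in finish: 26 − 21 = +5 days.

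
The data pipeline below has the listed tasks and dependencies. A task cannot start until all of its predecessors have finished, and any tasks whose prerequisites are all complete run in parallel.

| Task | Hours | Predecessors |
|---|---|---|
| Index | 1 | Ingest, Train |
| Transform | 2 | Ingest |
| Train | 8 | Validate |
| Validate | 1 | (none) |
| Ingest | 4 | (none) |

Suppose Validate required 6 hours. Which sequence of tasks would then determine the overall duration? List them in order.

Validate, Train, Index

Actual critical path: Validate→Train→Index = 1+8+1 = 10 ⇒ 10 hours.
Since Validate is critical, the +5 change carries straight to that chain (now 15 hours).
That remains the longest chain; total 15 hours.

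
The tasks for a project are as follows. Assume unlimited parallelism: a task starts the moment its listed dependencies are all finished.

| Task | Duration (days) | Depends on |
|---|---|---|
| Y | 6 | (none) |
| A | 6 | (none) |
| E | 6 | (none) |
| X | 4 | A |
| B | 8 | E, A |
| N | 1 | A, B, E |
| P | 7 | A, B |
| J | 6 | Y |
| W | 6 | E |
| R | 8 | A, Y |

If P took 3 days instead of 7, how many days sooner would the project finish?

4

As given, the longest chain is A→B→P = 6+8+7 = 21, so the finish is 21 days.
Since P is critical, the -4 change carries straight to that chain (now 17 days).
No other chain overtakes it, so the finish is 17 days.
Change in finish: 17 − 21 = -4 days.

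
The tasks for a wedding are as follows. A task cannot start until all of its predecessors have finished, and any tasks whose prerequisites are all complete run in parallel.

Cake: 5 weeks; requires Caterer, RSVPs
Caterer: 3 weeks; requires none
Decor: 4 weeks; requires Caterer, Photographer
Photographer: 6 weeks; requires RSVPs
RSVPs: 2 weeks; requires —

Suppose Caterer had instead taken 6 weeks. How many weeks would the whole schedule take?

12

Critical path before the change: RSVPs→Photographer→Decor = 2+6+4 = 12 giving 12 weeks.
Caterer has 4 weeks of float (longest path through it is 8).
The critical path is still RSVPs→Photographer→Decor; finish is now 12 weeks.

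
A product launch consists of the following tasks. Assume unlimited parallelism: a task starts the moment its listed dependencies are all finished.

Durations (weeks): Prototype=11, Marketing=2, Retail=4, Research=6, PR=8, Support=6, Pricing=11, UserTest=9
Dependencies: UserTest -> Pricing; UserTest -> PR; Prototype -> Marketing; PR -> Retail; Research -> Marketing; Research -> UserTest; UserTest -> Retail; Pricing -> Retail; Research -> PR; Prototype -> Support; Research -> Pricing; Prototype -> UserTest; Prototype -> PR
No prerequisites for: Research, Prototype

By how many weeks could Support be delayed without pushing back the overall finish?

18

The longest chain is Prototype→UserTest→Pricing→Retail = 11+9+11+4 = 35; overall finish 35 weeks.
The longest chain containing Support totals 17 weeks.
So Support can slip 35 − 17 = 18 weeks.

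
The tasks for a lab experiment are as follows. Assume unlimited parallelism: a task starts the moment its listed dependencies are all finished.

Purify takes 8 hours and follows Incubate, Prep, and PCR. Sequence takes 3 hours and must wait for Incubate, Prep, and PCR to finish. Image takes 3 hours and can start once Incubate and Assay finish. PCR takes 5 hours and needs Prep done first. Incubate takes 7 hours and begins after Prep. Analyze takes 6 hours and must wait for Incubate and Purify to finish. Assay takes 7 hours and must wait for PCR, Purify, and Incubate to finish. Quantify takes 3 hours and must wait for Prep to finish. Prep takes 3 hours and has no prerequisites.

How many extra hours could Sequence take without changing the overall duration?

15

Prep→Incubate→Purify→Assay→Image = 3+7+8+7+3 = 28 sets the makespan at 28 hours.
Sequence finishes as early as 13 and must finish by 28.
Slack of Sequence = 25 − 10 = 15 hours.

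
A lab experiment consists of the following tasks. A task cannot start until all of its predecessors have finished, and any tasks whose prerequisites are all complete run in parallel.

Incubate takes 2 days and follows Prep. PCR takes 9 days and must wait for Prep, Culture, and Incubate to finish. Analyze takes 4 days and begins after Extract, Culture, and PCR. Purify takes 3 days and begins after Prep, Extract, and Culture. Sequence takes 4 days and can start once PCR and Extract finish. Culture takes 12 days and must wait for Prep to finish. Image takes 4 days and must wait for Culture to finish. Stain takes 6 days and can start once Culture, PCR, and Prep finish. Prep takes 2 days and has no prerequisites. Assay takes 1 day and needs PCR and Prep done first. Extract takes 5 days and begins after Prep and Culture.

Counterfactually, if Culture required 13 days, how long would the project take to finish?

As given, the longest chain is Prep→Culture→PCR→Stain = 2+12+9+6 = 29, so the finish is 29 days.
Culture lies on that path, so at 13 days the path becomes 30 days.
No other chain overtakes it, so the finish is 30 days.

30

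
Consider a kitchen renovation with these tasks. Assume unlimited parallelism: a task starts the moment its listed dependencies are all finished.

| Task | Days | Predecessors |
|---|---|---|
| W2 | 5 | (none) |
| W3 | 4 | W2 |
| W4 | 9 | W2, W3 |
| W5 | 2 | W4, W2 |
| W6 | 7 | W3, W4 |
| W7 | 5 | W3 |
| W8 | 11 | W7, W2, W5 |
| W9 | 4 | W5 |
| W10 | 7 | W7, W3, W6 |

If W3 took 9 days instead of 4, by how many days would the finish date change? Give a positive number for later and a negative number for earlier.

Actual critical path: W2→W3→W4→W6→W10 = 5+4+9+7+7 = 32 ⇒ 32 days.
Since W3 is critical, the +5 change carries straight to that chain (now 37 days).
No other chain overtakes it, so the finish is 37 days.
Change in finish: 37 − 32 = +5 days.

5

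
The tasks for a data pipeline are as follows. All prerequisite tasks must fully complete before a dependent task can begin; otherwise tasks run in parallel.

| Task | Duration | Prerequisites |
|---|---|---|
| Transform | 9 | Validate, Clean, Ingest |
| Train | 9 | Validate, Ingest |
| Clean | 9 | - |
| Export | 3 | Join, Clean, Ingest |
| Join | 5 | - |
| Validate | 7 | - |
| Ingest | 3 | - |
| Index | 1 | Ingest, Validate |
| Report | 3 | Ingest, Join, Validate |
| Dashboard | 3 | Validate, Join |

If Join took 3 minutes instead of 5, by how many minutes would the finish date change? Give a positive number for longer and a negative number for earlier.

As given, the longest chain is Clean→Transform = 9+9 = 18, so the finish is 18 minutes.
Join has 10 minutes of float (longest path through it is 8).
No other chain overtakes it, so the finish is 18 minutes.
Change in finish: 18 − 18 = +0 minutes.

0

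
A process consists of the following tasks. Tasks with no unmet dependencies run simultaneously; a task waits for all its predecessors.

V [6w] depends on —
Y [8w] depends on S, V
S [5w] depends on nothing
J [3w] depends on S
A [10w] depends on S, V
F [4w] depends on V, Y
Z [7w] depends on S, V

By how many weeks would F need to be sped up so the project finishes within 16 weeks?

Current finish: 18 weeks; target: 16.
F is on every critical path, so each week cut from F cuts the finish by one (this holds down to a finish of 16).
Need 18 − 16 = 2 weeks off F → F becomes 2 weeks, finish becomes 16.

2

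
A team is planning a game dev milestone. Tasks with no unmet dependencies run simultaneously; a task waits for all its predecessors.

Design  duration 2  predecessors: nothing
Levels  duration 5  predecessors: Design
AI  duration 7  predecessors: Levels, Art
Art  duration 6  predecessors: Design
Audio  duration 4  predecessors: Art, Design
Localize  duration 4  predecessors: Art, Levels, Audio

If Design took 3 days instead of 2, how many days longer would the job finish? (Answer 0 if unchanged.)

Critical path before the change: Design→Art→Audio→Localize = 2+6+4+4 = 16 giving 16 days.
Since Design is critical, the +1 change carries straight to that chain (now 17 days).
That remains the longest chain; total 17 days.
Change in finish: 17 − 16 = +1 days.

1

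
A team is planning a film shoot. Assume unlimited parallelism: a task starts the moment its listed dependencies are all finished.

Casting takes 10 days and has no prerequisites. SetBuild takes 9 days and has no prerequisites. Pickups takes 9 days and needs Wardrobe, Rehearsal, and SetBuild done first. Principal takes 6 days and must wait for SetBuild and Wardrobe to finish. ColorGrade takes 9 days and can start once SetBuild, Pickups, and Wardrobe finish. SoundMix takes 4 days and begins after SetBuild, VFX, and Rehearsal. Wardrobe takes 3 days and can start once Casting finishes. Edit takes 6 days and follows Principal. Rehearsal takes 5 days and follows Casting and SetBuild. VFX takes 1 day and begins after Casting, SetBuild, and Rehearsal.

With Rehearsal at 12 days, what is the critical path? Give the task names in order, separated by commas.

As given, the longest chain is Casting→Rehearsal→Pickups→ColorGrade = 10+5+9+9 = 33, so the finish is 33 days.
Since Rehearsal is critical, the +7 change carries straight to that chain (now 40 days).
No other chain overtakes it, so the finish is 40 days.

Casting, Rehearsal, Pickups, ColorGrade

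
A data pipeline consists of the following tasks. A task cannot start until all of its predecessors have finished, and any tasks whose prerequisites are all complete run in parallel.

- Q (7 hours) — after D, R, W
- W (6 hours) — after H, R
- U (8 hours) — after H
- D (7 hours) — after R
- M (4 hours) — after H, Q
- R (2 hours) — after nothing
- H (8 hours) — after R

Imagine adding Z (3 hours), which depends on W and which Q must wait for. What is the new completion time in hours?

Originally the project takes 27 hours.
With Z inserted, Q now waits for max(D, R, W, Z).
New critical path: R→H→W→Z→Q→M = 2+8+6+3+7+4 = 30 ⇒ 30 hours.

30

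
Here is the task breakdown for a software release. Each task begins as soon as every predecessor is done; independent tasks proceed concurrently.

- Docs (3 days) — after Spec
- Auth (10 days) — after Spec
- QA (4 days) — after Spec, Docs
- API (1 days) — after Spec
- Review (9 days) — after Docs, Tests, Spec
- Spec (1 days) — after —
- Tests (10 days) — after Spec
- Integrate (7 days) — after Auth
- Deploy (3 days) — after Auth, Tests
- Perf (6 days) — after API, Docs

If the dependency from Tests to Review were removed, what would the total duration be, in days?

18

With the dependency in place, Spec→Tests→Review = 1+10+9 = 20 sets the finish at 20 days.
Without Tests→Review, Review's earliest start moves from 11 to 4.
The longest chain is now Spec→Auth→Integrate = 1+10+7 = 18, so the project takes 18 days.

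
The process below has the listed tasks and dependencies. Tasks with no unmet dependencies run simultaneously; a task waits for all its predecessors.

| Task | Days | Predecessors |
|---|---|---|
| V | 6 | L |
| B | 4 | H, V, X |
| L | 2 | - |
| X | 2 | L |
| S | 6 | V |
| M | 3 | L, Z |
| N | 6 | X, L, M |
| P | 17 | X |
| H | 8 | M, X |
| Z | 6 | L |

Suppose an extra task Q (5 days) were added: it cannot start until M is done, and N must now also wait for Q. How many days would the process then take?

Originally the process takes 23 days.
With Q inserted, N now waits for max(X, L, M, Q).
New critical path: L→Z→M→H→B = 2+6+3+8+4 = 23 ⇒ 23 days.

23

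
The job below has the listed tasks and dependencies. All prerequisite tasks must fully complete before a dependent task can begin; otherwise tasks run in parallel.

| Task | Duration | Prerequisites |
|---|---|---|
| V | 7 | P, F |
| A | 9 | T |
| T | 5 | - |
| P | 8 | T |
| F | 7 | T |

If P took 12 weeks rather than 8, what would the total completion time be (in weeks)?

24

The binding path is T→P→V = 5+8+7 = 20; finish at 20 weeks.
P lies on that path, so at 12 weeks the path becomes 24 weeks.
That remains the longest chain; total 24 weeks.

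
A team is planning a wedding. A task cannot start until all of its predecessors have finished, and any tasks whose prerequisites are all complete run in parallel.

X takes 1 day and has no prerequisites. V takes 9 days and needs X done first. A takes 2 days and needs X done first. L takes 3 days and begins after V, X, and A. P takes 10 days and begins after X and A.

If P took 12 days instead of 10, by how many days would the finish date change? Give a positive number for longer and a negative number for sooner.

Baseline: X→A→P = 1+2+10 = 13 → 13 days.
P lies on that path, so at 12 days the path becomes 15 days.
That remains the longest chain; total 15 days.
Change in finish: 15 − 13 = +2 days.

2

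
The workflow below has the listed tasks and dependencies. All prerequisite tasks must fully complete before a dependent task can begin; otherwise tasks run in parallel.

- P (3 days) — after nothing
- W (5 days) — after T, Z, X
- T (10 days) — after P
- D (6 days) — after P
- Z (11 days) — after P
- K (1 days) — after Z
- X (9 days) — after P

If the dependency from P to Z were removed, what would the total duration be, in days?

With the dependency in place, P→Z→W = 3+11+5 = 19 sets the finish at 19 days.
Without P→Z, Z's earliest start moves from 3 to 0.
New critical path: P→T→W = 3+10+5 = 18 ⇒ 18 days.

18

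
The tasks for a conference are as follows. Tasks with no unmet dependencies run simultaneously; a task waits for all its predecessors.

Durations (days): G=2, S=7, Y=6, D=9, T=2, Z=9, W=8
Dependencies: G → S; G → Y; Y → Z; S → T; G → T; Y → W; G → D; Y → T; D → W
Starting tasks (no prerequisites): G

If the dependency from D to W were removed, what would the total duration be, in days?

Before: longest chain G→D→W = 2+9+8 = 19, finish 19.
Without D→W, W's earliest start moves from 11 to 8.
After: G→Y→Z = 2+6+9 = 17 → 17 days.

17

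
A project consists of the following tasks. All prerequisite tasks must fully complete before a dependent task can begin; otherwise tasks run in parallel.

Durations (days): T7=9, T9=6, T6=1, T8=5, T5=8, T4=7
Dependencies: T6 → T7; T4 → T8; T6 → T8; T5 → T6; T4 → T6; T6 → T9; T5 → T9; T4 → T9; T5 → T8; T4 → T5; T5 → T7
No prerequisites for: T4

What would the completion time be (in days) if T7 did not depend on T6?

24

Original critical path: T4→T5→T6→T7 = 7+8+1+9 = 25 ⇒ 25 days.
Without T6→T7, T7's earliest start moves from 16 to 15.
The longest chain is now T4→T5→T7 = 7+8+9 = 24, so the job takes 24 days.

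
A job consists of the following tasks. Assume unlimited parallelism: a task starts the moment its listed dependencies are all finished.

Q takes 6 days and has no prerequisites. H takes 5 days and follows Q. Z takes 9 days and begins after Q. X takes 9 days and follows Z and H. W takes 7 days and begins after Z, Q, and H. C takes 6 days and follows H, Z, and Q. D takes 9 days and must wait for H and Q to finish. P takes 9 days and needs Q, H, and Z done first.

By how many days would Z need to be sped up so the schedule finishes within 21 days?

Current finish: 24 days; target: 21.
Z is on every critical path, so each day cut from Z cuts the finish by one (this holds down to a finish of 20).
Need 24 − 21 = 3 days off Z → Z becomes 6 days, finish becomes 21.

3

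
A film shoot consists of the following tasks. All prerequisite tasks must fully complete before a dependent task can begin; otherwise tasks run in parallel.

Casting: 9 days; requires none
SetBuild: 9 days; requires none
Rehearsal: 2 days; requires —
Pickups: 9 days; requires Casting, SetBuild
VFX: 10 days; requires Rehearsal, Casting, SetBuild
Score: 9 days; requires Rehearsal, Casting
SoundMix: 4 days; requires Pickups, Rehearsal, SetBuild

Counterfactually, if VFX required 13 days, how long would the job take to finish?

The binding path is Casting→Pickups→SoundMix = 9+9+4 = 22; finish at 22 days.
VFX is off the critical path — its longest chain is 19 days, giving 3 of slack.
No other chain overtakes it, so the finish is 22 days.

22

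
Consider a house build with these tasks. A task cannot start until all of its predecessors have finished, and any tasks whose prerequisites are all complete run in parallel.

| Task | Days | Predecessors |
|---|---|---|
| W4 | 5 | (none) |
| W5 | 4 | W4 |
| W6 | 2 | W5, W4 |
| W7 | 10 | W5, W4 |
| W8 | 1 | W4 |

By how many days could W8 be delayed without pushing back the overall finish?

The longest chain is W4→W5→W7 = 5+4+10 = 19; overall finish 19 days.
Longest path through W8: 6 days (earliest finish 6, latest finish 19).
So W8 can slip 19 − 6 = 13 days.

13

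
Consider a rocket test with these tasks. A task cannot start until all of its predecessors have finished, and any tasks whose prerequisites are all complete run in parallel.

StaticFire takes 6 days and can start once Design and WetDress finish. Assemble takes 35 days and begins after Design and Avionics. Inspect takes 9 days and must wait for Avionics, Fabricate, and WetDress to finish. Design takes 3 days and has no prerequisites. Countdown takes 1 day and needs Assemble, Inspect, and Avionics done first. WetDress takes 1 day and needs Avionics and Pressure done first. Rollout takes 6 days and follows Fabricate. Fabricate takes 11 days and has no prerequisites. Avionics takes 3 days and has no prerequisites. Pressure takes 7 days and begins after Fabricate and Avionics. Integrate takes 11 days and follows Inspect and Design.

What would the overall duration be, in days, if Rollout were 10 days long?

Actual critical path: Design→Assemble→Countdown = 3+35+1 = 39 ⇒ 39 days.
The longest path through Rollout is only 17 days, so Rollout has float 22.
No other chain overtakes it, so the finish is 39 days.

39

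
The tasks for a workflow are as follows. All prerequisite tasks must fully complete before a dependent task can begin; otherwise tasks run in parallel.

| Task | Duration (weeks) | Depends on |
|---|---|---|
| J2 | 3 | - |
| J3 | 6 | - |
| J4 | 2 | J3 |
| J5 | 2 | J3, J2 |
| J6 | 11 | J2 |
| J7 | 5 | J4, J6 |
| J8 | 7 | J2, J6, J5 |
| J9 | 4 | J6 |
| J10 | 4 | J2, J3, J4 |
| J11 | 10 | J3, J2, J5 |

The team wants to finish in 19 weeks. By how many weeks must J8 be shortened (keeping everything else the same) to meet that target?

2

Current finish: 21 weeks; target: 19.
J8 is on every critical path, so each week cut from J8 cuts the finish by one (this holds down to a finish of 19).
Need 21 − 19 = 2 weeks off J8 → J8 becomes 5 weeks, finish becomes 19.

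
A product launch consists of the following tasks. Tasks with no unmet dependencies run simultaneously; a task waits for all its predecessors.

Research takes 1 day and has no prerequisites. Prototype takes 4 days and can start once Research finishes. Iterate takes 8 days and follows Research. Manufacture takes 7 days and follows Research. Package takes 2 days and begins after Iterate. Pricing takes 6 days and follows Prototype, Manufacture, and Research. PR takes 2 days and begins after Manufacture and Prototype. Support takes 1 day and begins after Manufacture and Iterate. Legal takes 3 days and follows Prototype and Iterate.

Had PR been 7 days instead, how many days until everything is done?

Critical path before the change: Research→Manufacture→Pricing = 1+7+6 = 14 giving 14 days.
PR has 4 days of float (longest path through it is 10).
New critical path: Research→Manufacture→PR = 1+7+7 = 15 ⇒ 15 days.

15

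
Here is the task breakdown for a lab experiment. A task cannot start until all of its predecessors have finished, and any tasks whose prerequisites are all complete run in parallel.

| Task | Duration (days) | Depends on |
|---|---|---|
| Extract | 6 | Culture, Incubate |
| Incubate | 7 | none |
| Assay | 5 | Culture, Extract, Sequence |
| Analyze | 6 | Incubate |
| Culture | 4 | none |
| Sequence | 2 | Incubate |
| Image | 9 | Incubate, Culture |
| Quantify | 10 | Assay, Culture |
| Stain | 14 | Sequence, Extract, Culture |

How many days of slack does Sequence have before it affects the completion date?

4

The longest chain is Incubate→Extract→Assay→Quantify = 7+6+5+10 = 28; overall finish 28 days.
Longest path through Sequence: 24 days (earliest finish 9, latest finish 13).
So Sequence can slip 13 − 9 = 4 days.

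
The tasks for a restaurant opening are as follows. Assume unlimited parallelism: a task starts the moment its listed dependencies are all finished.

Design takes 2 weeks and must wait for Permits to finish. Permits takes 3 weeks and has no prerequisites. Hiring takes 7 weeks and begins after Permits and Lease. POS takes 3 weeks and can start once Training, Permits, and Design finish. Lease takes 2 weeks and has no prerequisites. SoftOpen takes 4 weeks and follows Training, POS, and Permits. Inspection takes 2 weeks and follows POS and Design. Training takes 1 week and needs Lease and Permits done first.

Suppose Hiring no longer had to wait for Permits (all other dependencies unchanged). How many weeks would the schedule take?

With the dependency in place, Permits→Design→POS→SoftOpen = 3+2+3+4 = 12 sets the finish at 12 weeks.
Without Permits→Hiring, Hiring's earliest start moves from 3 to 2.
The longest chain is now Permits→Design→POS→SoftOpen = 3+2+3+4 = 12, so the schedule takes 12 weeks.

12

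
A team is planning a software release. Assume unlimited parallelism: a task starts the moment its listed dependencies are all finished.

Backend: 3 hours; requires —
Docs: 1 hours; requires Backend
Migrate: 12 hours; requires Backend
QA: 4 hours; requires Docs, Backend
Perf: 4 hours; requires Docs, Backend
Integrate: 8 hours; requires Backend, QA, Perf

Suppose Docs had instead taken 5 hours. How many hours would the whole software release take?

The binding path is Backend→Docs→QA→Integrate = 3+1+4+8 = 16; finish at 16 hours.
Docs is on the critical path; changing it to 5 makes that path 20 hours.
The critical path is still Backend→Docs→QA→Integrate; finish is now 20 hours.

20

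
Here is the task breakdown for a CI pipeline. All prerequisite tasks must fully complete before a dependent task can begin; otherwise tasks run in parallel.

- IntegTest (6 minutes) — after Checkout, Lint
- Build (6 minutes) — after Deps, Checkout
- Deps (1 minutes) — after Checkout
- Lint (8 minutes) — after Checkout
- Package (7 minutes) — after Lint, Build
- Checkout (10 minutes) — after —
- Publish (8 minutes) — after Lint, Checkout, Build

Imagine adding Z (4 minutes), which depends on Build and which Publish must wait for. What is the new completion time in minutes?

Originally the CI pipeline takes 26 minutes.
With Z inserted, Publish now waits for max(Lint, Checkout, Build, Z).
New critical path: Checkout→Deps→Build→Z→Publish = 10+1+6+4+8 = 29 ⇒ 29 minutes.

29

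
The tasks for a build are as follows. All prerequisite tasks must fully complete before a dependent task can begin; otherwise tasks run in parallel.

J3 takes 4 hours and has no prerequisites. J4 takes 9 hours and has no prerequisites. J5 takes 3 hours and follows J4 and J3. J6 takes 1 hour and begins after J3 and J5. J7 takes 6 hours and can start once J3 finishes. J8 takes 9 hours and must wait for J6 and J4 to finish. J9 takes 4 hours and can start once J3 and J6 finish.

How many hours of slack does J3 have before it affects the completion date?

5

The longest chain is J4→J5→J6→J8 = 9+3+1+9 = 22; overall finish 22 hours.
J3 finishes as early as 4 and must finish by 9.
Slack of J3 = 5 − 0 = 5 hours.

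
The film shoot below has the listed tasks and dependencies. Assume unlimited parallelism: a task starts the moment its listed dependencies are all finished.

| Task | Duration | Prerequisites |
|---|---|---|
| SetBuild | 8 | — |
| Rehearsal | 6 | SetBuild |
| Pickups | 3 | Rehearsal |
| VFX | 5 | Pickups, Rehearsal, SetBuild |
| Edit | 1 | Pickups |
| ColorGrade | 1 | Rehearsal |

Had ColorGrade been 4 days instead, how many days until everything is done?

22

Actual critical path: SetBuild→Rehearsal→Pickups→VFX = 8+6+3+5 = 22 ⇒ 22 days.
The longest path through ColorGrade is only 15 days, so ColorGrade has float 7.
The critical path is still SetBuild→Rehearsal→Pickups→VFX; finish is now 22 days.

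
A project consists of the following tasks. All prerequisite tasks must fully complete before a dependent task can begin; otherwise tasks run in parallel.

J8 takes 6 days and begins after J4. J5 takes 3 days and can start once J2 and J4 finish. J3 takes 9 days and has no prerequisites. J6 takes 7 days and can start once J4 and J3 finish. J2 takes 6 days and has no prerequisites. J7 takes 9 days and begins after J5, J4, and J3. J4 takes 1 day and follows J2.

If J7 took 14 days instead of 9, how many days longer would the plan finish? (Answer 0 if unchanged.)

5

Actual critical path: J2→J4→J5→J7 = 6+1+3+9 = 19 ⇒ 19 days.
J7 is on the critical path; changing it to 14 makes that path 24 days.
The critical path is still J2→J4→J5→J7; finish is now 24 days.
Change in finish: 24 − 19 = +5 days.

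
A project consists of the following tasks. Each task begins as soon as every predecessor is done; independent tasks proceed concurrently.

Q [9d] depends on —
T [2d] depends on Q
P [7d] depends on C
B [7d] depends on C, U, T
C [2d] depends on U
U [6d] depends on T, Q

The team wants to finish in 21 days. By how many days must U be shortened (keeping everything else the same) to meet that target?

Current finish: 26 days; target: 21.
U is on every critical path, so each day cut from U cuts the finish by one (this holds down to a finish of 21).
Need 26 − 21 = 5 days off U → U becomes 1 day, finish becomes 21.

5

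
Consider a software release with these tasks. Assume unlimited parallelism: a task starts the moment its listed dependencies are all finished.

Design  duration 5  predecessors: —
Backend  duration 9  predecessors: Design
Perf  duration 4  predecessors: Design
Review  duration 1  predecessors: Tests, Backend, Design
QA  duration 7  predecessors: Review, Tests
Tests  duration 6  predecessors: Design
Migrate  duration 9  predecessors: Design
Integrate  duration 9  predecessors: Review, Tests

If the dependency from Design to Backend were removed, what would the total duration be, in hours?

Before: longest chain Design→Backend→Review→Integrate = 5+9+1+9 = 24, finish 24.
Without Design→Backend, Backend's earliest start moves from 5 to 0.
New critical path: Design→Tests→Review→Integrate = 5+6+1+9 = 21 ⇒ 21 hours.

21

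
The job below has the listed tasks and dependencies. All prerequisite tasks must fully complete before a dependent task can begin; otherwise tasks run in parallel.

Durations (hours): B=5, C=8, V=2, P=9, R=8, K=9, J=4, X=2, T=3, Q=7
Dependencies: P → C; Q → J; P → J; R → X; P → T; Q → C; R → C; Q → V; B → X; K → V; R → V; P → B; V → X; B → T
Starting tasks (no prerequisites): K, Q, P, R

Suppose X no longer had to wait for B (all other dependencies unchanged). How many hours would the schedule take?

17

Before: longest chain P→B→T = 9+5+3 = 17, finish 17.
Without B→X, X's earliest start moves from 14 to 11.
After: P→B→T = 9+5+3 = 17 → 17 hours.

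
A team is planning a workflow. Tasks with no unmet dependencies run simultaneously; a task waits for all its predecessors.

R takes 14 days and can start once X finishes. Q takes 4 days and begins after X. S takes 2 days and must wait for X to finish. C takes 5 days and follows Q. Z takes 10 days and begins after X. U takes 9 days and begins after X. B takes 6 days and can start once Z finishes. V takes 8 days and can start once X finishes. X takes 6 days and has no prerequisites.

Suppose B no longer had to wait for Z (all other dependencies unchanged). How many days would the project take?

20

With the dependency in place, X→Z→B = 6+10+6 = 22 sets the finish at 22 days.
Without Z→B, B's earliest start moves from 16 to 0.
After: X→R = 6+14 = 20 → 20 days.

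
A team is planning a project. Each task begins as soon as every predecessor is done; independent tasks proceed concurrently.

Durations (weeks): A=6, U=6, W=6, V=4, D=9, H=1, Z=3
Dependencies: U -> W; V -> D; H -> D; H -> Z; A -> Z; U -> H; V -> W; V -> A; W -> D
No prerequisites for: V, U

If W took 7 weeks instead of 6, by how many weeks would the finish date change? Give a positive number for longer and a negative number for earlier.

1

Critical path before the change: U→W→D = 6+6+9 = 21 giving 21 weeks.
Since W is critical, the +1 change carries straight to that chain (now 22 weeks).
The critical path is still U→W→D; finish is now 22 weeks.
Change in finish: 22 − 21 = +1 weeks.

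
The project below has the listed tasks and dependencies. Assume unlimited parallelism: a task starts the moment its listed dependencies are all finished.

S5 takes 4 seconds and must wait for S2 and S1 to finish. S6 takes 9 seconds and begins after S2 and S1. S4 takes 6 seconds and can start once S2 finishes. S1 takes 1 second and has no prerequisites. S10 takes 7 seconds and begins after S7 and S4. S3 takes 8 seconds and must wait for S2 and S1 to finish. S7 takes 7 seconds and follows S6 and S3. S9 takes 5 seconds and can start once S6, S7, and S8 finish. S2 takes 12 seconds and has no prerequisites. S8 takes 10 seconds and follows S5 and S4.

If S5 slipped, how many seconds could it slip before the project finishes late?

4

S2→S6→S7→S10 = 12+9+7+7 = 35 sets the makespan at 35 seconds.
Longest path through S5: 31 seconds (earliest finish 16, latest finish 20).
Float = 35 − 31 = 4.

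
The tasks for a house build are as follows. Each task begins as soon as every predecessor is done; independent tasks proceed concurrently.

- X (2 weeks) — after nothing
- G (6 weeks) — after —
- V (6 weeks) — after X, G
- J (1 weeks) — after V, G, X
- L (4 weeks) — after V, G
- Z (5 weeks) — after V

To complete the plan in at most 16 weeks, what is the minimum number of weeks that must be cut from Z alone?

1

Current finish: 17 weeks; target: 16.
Z is on every critical path, so each week cut from Z cuts the finish by one (this holds down to a finish of 16).
Need 17 − 16 = 1 week off Z → Z becomes 4 weeks, finish becomes 16.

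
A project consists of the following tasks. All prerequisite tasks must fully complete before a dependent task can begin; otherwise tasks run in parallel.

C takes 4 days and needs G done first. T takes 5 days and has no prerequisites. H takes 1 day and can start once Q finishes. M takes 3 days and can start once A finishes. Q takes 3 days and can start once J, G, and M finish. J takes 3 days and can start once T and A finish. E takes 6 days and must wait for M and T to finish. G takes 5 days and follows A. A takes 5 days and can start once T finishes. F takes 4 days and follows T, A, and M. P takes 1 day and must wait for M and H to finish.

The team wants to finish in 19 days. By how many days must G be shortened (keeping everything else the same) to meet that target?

1

Current finish: 20 days; target: 19.
G is on every critical path, so each day cut from G cuts the finish by one (this holds down to a finish of 19).
Need 20 − 19 = 1 day off G → G becomes 4 days, finish becomes 19.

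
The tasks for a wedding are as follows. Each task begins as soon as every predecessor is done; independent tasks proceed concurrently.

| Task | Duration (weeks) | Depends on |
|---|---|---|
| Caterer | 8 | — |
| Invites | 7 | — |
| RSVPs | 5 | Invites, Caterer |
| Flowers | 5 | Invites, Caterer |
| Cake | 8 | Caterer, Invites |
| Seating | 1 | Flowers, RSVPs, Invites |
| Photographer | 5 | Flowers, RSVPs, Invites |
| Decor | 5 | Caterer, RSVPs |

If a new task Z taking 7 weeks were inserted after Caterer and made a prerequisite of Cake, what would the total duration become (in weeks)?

Originally the project takes 18 weeks.
With Z inserted, Cake now waits for max(Caterer, Invites, Z).
New critical path: Caterer→Z→Cake = 8+7+8 = 23 ⇒ 23 weeks.

23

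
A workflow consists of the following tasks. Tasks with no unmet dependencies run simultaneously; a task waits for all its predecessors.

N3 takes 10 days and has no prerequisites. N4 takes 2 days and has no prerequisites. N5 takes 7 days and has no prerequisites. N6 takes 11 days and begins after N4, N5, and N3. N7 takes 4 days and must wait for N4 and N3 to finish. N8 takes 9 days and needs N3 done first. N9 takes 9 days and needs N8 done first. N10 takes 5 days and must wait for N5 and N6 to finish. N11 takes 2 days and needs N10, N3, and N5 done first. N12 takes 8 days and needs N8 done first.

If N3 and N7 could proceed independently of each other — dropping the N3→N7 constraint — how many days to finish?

Before: longest chain N3→N6→N10→N11 = 10+11+5+2 = 28, finish 28.
Without N3→N7, N7's earliest start moves from 10 to 2.
New critical path: N3→N6→N10→N11 = 10+11+5+2 = 28 ⇒ 28 days.

28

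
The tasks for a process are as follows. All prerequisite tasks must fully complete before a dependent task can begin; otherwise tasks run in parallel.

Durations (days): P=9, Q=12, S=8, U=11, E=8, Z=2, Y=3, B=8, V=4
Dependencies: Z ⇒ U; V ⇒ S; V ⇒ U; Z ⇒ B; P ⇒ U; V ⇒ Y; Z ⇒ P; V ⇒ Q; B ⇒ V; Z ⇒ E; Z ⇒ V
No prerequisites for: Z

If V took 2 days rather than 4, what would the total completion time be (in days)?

24

Actual critical path: Z→B→V→Q = 2+8+4+12 = 26 ⇒ 26 days.
V is on the critical path; changing it to 2 makes that path 24 days.
That remains the longest chain; total 24 days.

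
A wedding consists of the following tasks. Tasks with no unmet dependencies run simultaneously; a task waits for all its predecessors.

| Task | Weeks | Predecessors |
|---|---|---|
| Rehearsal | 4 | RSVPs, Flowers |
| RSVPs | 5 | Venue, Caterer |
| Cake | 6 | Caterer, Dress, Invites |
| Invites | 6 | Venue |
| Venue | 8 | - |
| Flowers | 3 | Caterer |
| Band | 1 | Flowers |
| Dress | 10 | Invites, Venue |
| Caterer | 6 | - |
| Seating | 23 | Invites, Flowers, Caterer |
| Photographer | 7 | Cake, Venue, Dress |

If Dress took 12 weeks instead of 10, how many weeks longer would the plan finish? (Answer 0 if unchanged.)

Baseline: Venue→Invites→Dress→Cake→Photographer = 8+6+10+6+7 = 37 → 37 weeks.
Dress is on the critical path; changing it to 12 makes that path 39 weeks.
No other chain overtakes it, so the finish is 39 weeks.
Change in finish: 39 − 37 = +2 weeks.

2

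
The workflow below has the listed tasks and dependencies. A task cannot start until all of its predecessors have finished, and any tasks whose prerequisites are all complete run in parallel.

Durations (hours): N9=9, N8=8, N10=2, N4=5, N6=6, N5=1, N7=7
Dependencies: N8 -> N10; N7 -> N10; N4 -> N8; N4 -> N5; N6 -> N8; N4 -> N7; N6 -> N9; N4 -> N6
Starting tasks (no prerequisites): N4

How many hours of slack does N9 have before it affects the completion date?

1

N4→N6→N8→N10 = 5+6+8+2 = 21 sets the makespan at 21 hours.
N9 finishes as early as 20 and must finish by 21.
So N9 can slip 21 − 20 = 1 hour.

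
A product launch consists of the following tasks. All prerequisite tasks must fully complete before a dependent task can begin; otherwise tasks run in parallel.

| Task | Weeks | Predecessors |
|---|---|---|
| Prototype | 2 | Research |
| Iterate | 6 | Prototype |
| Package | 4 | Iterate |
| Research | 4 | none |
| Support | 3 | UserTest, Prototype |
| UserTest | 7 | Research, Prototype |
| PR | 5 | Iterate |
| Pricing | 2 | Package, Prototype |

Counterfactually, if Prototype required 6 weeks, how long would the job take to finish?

Critical path before the change: Research→Prototype→Iterate→Package→Pricing = 4+2+6+4+2 = 18 giving 18 weeks.
Prototype is on the critical path; changing it to 6 makes that path 22 weeks.
No other chain overtakes it, so the finish is 22 weeks.

22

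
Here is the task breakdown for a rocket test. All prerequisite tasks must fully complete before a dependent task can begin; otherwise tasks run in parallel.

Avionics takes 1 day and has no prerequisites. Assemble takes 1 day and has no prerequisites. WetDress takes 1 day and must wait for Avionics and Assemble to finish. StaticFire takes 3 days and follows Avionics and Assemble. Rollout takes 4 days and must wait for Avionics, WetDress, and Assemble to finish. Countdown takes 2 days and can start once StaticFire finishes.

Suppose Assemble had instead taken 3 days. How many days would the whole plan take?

8

Actual critical path: Assemble→WetDress→Rollout = 1+1+4 = 6 ⇒ 6 days.
Assemble lies on that path, so at 3 days the path becomes 8 days.
The critical path is still Assemble→WetDress→Rollout; finish is now 8 days.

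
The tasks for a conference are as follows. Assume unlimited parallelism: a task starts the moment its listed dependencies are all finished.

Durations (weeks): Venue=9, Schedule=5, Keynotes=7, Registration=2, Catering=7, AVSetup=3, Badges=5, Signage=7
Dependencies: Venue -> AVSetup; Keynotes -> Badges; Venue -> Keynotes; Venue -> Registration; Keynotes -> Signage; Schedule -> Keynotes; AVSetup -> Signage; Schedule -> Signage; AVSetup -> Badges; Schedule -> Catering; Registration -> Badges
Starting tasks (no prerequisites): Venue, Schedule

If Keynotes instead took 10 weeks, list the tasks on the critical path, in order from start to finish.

As given, the longest chain is Venue→Keynotes→Signage = 9+7+7 = 23, so the finish is 23 weeks.
Since Keynotes is critical, the +3 change carries straight to that chain (now 26 weeks).
The critical path is still Venue→Keynotes→Signage; finish is now 26 weeks.

Venue, Keynotes, Signage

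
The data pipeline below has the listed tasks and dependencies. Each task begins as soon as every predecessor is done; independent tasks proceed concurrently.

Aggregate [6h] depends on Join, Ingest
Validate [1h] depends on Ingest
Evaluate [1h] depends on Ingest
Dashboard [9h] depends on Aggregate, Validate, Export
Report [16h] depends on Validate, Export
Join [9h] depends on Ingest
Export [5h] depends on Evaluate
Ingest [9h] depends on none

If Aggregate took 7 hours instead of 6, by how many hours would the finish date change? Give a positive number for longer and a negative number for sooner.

Actual critical path: Ingest→Join→Aggregate→Dashboard = 9+9+6+9 = 33 ⇒ 33 hours.
Since Aggregate is critical, the +1 change carries straight to that chain (now 34 hours).
No other chain overtakes it, so the finish is 34 hours.
Change in finish: 34 − 33 = +1 hours.

1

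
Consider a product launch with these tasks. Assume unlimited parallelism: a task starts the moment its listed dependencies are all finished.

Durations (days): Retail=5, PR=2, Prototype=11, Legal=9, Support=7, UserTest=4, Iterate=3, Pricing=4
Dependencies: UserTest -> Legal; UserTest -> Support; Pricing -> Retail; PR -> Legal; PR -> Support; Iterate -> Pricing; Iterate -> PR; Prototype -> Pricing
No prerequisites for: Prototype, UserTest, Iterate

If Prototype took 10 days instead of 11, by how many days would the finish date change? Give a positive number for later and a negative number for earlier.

Critical path before the change: Prototype→Pricing→Retail = 11+4+5 = 20 giving 20 days.
Since Prototype is critical, the -1 change carries straight to that chain (now 19 days).
That remains the longest chain; total 19 days.
Change in finish: 19 − 20 = -1 days.

-1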